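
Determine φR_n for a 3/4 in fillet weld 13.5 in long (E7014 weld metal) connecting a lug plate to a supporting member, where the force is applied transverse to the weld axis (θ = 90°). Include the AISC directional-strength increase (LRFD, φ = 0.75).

E70XX → F_EXX = 70 ksi.
t_e = 0.707 × 0.75 = 0.5302 in; A_we = 0.5302 × 13.5 = 7.158 in².
Directional factor: 1.0 + 0.5 sin^1.5(90°) = 1.5.
F_nw = 0.6 × 70 × 1.5 = 63 ksi.
φR_n = 0.75 × 63 × 7.158 = 338.2 kip.

φR_n ≈ 338 kip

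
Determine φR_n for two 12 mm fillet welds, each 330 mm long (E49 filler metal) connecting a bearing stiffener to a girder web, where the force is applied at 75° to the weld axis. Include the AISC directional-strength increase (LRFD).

φR_n ≈ 1820 kN

E49XX → F_EXX = 490 MPa.
t_e = 0.707 × 12 = 8.484 mm; A_we = 8.484 × 660 = 5599 mm².
Directional factor: 1.0 + 0.5 sin^1.5(75°) = 1.475.
F_nw = 0.6 × 490 × 1.475 = 433.6 MPa.
φR_n = 0.75 × 433.6 × 5599 × 10⁻³ = 1821 kN.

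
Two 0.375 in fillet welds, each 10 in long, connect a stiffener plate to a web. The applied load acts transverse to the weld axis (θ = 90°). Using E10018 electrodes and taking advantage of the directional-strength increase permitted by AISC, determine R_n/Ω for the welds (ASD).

R_n/Ω ≈ 239 kip

E100XX → F_EXX = 100 ksi.
t_e = 0.707 × 0.375 = 0.2651 in; A_we = 0.2651 × 20 = 5.303 in².
Directional factor: 1.0 + 0.5 sin^1.5(90°) = 1.5.
F_nw = 0.6 × 100 × 1.5 = 90 ksi.
R_n/Ω = (90 × 5.303) / 2.0 = 238.6 kip.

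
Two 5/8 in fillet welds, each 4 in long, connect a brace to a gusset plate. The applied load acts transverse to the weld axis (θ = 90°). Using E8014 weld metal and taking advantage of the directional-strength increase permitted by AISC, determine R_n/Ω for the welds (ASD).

E80XX → F_EXX = 80 ksi.
t_e = 0.707 × 0.625 = 0.4419 in; A_we = 0.4419 × 8 = 3.535 in².
Directional factor: 1.0 + 0.5 sin^1.5(90°) = 1.5.
F_nw = 0.6 × 80 × 1.5 = 72 ksi.
R_n/Ω = (72 × 3.535) / 2.0 = 127.3 kip.

R_n/Ω ≈ 127 kip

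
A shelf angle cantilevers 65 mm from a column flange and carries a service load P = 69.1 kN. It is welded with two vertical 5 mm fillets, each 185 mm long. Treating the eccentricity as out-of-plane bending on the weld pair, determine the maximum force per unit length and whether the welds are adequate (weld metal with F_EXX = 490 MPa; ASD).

f_max ≈ 436 N/mm; adequate

L_w = 2 × 185 = 370 mm; section modulus (unit throat) S = 2 × L²/6 = 11410 mm².
Direct shear f_v = P/L_w = 69.1×10³/370 = 186.8 N/mm.
Moment M = P × e = 69.1×10³ × 65 = 4491500 N·mm; bending f_b = M/S = 393.7 N/mm.
f_max = √(f_v² + f_b²) = √(186.8² + 393.7²) = 435.8 N/mm.
r_n/Ω = (1/2.0) × 0.6 × 490 × (0.707 × 5) = 519.6 N/mm → adequate.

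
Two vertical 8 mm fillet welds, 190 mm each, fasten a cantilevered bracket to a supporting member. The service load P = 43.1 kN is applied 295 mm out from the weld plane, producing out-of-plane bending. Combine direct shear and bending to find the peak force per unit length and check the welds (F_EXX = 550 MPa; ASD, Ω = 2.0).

f_max ≈ 1060 N/mm; NOT adequate

L_w = 2 × 190 = 380 mm; section modulus (unit throat) S = 2 × L²/6 = 12030 mm².
Direct shear f_v = P/L_w = 43.1×10³/380 = 113.4 N/mm.
Moment M = P × e = 43.1×10³ × 295 = 12714000 N·mm; bending f_b = M/S = 1057 N/mm.
f_max = √(f_v² + f_b²) = √(113.4² + 1057²) = 1063 N/mm.
r_n/Ω = (1/2.0) × 0.6 × 550 × (0.707 × 8) = 933.2 N/mm → NOT adequate.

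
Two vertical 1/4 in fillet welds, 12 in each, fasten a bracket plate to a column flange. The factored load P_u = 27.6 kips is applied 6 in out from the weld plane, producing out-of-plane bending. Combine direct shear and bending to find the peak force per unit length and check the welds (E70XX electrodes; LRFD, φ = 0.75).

E70XX → F_EXX = 70 ksi.
L_w = 2 × 12 = 24 in; section modulus (unit throat) S = 2 × L²/6 = 48 in².
Direct shear f_v = P/L_w = 27.6/24 = 1.15 kip/in.
Moment M = P × e = 27.6 × 6 = 165.6 kip·in; bending f_b = M/S = 3.45 kip/in.
f_max = √(f_v² + f_b²) = √(1.15² + 3.45²) = 3.637 kip/in.
φr_n = 0.75 × 0.6 × 70 × (0.707 × 0.25) = 5.568 kip/in → adequate.

f_max ≈ 3.64 kip/in; adequate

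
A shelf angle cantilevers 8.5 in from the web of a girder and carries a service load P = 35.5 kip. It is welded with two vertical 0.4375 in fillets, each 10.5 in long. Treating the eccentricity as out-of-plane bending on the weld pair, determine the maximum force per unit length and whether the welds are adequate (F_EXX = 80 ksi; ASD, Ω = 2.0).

f_max ≈ 8.38 kip/in; NOT adequate

L_w = 2 × 10.5 = 21 in; section modulus (unit throat) S = 2 × L²/6 = 36.75 in².
Direct shear f_v = P/L_w = 35.5/21 = 1.69 kip/in.
Moment M = P × e = 35.5 × 8.5 = 301.75 kip·in; bending f_b = M/S = 8.211 kip/in.
f_max = √(f_v² + f_b²) = √(1.69² + 8.211²) = 8.383 kip/in.
r_n/Ω = (1/2.0) × 0.6 × 80 × (0.707 × 0.4375) = 7.423 kip/in → NOT adequate.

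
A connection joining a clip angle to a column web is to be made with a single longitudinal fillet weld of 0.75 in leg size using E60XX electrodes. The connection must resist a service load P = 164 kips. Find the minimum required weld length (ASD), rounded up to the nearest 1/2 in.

L = 17.5 in

E60XX → F_EXX = 60 ksi.
Throat t_e = 0.707 × 0.75 = 0.5302 in.
r_n/Ω = (0.6 × 60 × 0.5302) / 2.0 = 9.544 kip/in.
L_req = P / (r_n/Ω) = 164 / 9.544 = 17.18 in total.
Round up → use L = 17.5 in.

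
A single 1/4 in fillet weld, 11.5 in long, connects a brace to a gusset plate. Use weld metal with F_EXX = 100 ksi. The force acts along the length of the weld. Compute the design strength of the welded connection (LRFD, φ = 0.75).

φR_n ≈ 91.5 kip

Effective throat t_e = 0.707 × 0.25 = 0.1767 in.
Total length L = 11.5 in; A_we = 0.1767 × 11.5 = 2.033 in².
F_nw = 0.6 F_EXX = 0.6 × 100 = 60 ksi.
φR_n = 0.75 × 60 × 2.033 = 91.47 kip.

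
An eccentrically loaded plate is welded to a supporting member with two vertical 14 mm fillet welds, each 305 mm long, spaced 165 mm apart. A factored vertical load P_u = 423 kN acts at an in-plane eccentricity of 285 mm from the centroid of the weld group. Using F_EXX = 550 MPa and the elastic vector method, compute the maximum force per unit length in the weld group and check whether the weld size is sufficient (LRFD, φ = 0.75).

Total weld length L_w = 610 mm. Treat welds as unit-width lines.
Polar moment about centroid: J = 2[d³/12 + d(b/2)²] = 2[305³/12 + 305×82.5²] = 8881000 mm³.
Direct shear f_v = P/L_w = 423×10³ / 610 = 693.4 N/mm (vertical).
Torsion M = P·e = 423×10³ × 285 = 120560000 N·mm.
Critical point at (x, y) = (82.5, 152.5) from centroid. f_tx = M·y/J = 2070 N/mm; f_ty = M·x/J = 1120 N/mm.
Resultant f_max = √[f_tx² + (f_v + f_ty)²] = √[2070² + (693.4 + 1120)²] = 2752 N/mm.
Capacity per unit length: φr_n = 0.75 × 0.6 × 550 × (0.707 × 14) = 2450 N/mm.
2752 > 2450 → NOT adequate.

f_max ≈ 2750 N/mm; NOT adequate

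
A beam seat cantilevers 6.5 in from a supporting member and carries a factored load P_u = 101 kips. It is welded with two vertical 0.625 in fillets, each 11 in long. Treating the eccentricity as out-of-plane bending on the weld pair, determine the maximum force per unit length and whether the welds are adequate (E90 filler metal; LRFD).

E90XX → F_EXX = 90 ksi.
L_w = 2 × 11 = 22 in; section modulus (unit throat) S = 2 × L²/6 = 40.33 in².
Direct shear f_v = P/L_w = 101/22 = 4.591 kip/in.
Moment M = P × e = 101 × 6.5 = 656.5 kip·in; bending f_b = M/S = 16.28 kip/in.
f_max = √(f_v² + f_b²) = √(4.591² + 16.28²) = 16.91 kip/in.
φr_n = 0.75 × 0.6 × 90 × (0.707 × 0.625) = 17.9 kip/in → adequate.

f_max ≈ 16.9 kip/in; adequate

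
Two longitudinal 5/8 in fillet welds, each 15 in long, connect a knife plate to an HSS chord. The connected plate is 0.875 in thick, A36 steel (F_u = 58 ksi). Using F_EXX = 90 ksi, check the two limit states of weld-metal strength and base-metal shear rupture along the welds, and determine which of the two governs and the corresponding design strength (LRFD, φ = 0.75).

t_e = 0.707 × 0.625 = 0.4419 in; L = 30 in.
Weld metal: φR_n = 0.75 × 0.6 × 90 × 0.4419 × 30 = 536.9 kip.
Base metal (shear rupture): φR_n = 0.75 × 0.6 × 58 × 0.875 × 30 = 685.1 kip.
Governing: weld metal.

φR_n ≈ 537 kip (weld metal governs)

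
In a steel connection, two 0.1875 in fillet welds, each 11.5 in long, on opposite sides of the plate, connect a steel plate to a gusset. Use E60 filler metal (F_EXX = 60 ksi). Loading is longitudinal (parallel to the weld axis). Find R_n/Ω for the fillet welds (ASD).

R_n/Ω ≈ 54.9 kips

Effective throat t_e = 0.707 × 0.1875 = 0.1326 in.
Total length L = 23 in; A_we = 0.1326 × 23 = 3.049 in².
F_nw = 0.6 F_EXX = 0.6 × 60 = 36 ksi.
R_n = 36 × 3.049 = 109.8 kips; R_n/Ω = 109.8/2.0 = 54.88 kips.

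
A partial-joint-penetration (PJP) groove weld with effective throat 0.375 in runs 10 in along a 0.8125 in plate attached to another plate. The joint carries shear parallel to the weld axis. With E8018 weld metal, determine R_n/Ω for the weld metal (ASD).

R_n/Ω ≈ 90 kip

E80XX → F_EXX = 80 ksi.
Effective throat (given) t_e = 0.375 in.
A_we = 0.375 × 10 = 3.75 in².
F_nw = 0.6 F_EXX = 48 ksi.
R_n/Ω = (48 × 3.75) / 2.0 = 90 kip.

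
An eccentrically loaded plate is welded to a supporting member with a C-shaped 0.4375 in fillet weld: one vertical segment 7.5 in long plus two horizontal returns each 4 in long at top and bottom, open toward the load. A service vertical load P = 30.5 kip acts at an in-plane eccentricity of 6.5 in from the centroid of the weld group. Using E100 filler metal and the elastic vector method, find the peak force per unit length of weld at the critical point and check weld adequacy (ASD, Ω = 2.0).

E100XX → F_EXX = 100 ksi.
Total weld length L_w = 15.5 in. Treat welds as unit-width lines.
Centroid: x̄ = 2×4×2 / 15.5 = 1.032 in from the vertical weld.
Polar moment about centroid: J = I_x + I_y = [7.5³/12 + 2×4×3.75²] + [7.5×1.032² + 2(4³/12 + 4×0.9677²)] = 173.8 in³.
Direct shear f_v = P/L_w = 30.5 / 15.5 = 1.968 kip/in (vertical).
Torsion M = P·e = 30.5 × 6.5 = 198.25 kip·in.
Critical point at (x, y) = (2.968, 3.75) from centroid. f_tx = M·y/J = 4.277 kip/in; f_ty = M·x/J = 3.385 kip/in.
Resultant f_max = √[f_tx² + (f_v + f_ty)²] = √[4.277² + (1.968 + 3.385)²] = 6.852 kip/in.
Capacity per unit length: r_n/Ω = (1/2.0) × 0.6 × 100 × (0.707 × 0.4375) = 9.279 kip/in.
6.852 ≤ 9.279 → adequate.

f_max ≈ 6.85 kip/in; adequate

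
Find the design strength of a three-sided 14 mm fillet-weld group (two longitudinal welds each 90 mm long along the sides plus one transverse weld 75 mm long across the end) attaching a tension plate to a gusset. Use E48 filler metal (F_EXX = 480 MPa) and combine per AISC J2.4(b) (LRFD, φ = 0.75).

t_e = 0.707 × 14 = 9.898 mm.
R_nwl = 0.6 × 480 × 9.898 × 180 × 10⁻³ = 513.1 kN (longitudinal, 2 welds).
R_nwt = 0.6 × 480 × 9.898 × 75 × 10⁻³ = 213.8 kN (transverse, base value).
(i) R_nwl + R_nwt = 726.9 kN; (ii) 0.85 R_nwl + 1.5 R_nwt = 756.8 kN.
R_n = max = 756.8 kN [governs: (ii)]; φR_n = 567.6 kN.

φR_n ≈ 568 kN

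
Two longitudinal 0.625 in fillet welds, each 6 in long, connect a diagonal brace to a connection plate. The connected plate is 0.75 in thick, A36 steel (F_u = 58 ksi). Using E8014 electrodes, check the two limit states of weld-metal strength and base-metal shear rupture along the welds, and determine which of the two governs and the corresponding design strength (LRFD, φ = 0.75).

E80XX → F_EXX = 80 ksi.
t_e = 0.707 × 0.625 = 0.4419 in; L = 12 in.
Weld metal: φR_n = 0.75 × 0.6 × 80 × 0.4419 × 12 = 190.9 kip.
Base metal (shear rupture): φR_n = 0.75 × 0.6 × 58 × 0.75 × 12 = 234.9 kip.
Governing: weld metal.

φR_n ≈ 191 kip (weld metal governs)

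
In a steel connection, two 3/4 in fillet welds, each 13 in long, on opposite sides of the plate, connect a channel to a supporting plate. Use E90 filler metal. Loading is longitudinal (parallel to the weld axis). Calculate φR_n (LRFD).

E90XX → F_EXX = 90 ksi.
Effective throat t_e = 0.707 × 0.75 = 0.5302 in.
Total length L = 26 in; A_we = 0.5302 × 26 = 13.79 in².
F_nw = 0.6 F_EXX = 0.6 × 90 = 54 ksi.
φR_n = 0.75 × 54 × 13.79 = 558.4 kips.

φR_n ≈ 558 kips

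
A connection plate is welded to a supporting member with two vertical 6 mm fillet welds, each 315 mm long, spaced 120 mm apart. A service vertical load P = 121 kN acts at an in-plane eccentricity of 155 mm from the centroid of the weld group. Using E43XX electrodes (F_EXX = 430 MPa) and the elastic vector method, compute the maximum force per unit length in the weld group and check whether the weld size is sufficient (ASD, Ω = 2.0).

Total weld length L_w = 630 mm. Treat welds as unit-width lines.
Polar moment about centroid: J = 2[d³/12 + d(b/2)²] = 2[315³/12 + 315×60²] = 7477000 mm³.
Direct shear f_v = P/L_w = 121×10³ / 630 = 192.1 N/mm (vertical).
Torsion M = P·e = 121×10³ × 155 = 18755000 N·mm.
Critical point at (x, y) = (60, 157.5) from centroid. f_tx = M·y/J = 395.1 N/mm; f_ty = M·x/J = 150.5 N/mm.
Resultant f_max = √[f_tx² + (f_v + f_ty)²] = √[395.1² + (192.1 + 150.5)²] = 522.9 N/mm.
Capacity per unit length: r_n/Ω = (1/2.0) × 0.6 × 430 × (0.707 × 6) = 547.2 N/mm.
522.9 ≤ 547.2 → adequate.

f_max ≈ 523 N/mm; adequate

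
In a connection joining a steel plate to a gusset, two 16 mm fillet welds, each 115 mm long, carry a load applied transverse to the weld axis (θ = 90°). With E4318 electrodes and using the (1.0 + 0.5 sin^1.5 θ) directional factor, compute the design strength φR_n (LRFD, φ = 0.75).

φR_n ≈ 755 kN

E43XX → F_EXX = 430 MPa.
t_e = 0.707 × 16 = 11.31 mm; A_we = 11.31 × 230 = 2602 mm².
Directional factor: 1.0 + 0.5 sin^1.5(90°) = 1.5.
F_nw = 0.6 × 430 × 1.5 = 387 MPa.
φR_n = 0.75 × 387 × 2602 × 10⁻³ = 755.2 kN.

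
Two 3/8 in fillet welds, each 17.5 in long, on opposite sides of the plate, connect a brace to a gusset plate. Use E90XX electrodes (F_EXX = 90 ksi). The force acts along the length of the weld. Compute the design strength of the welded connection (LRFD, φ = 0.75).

φR_n ≈ 376 kips

Effective throat t_e = 0.707 × 0.375 = 0.2651 in.
Total length L = 35 in; A_we = 0.2651 × 35 = 9.279 in².
F_nw = 0.6 F_EXX = 0.6 × 90 = 54 ksi.
φR_n = 0.75 × 54 × 9.279 = 375.8 kips.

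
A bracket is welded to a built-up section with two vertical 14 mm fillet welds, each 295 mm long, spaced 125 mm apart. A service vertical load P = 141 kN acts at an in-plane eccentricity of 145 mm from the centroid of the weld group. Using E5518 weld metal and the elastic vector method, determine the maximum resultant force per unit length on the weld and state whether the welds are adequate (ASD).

E55XX → F_EXX = 550 MPa.
Total weld length L_w = 590 mm. Treat welds as unit-width lines.
Polar moment about centroid: J = 2[d³/12 + d(b/2)²] = 2[295³/12 + 295×62.5²] = 6583000 mm³.
Direct shear f_v = P/L_w = 141×10³ / 590 = 239 N/mm (vertical).
Torsion M = P·e = 141×10³ × 145 = 20445000 N·mm.
Critical point at (x, y) = (62.5, 147.5) from centroid. f_tx = M·y/J = 458.1 N/mm; f_ty = M·x/J = 194.1 N/mm.
Resultant f_max = √[f_tx² + (f_v + f_ty)²] = √[458.1² + (239 + 194.1)²] = 630.4 N/mm.
Capacity per unit length: r_n/Ω = (1/2.0) × 0.6 × 550 × (0.707 × 14) = 1633 N/mm.
630.4 ≤ 1633 → adequate.

f_max ≈ 630 N/mm; adequate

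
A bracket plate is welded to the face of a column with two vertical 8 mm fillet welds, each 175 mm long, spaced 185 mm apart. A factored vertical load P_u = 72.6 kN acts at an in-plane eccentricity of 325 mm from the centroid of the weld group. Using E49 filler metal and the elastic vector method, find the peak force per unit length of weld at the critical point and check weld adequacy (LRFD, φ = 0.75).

f_max ≈ 934 N/mm; adequate

E49XX → F_EXX = 490 MPa.
Total weld length L_w = 350 mm. Treat welds as unit-width lines.
Polar moment about centroid: J = 2[d³/12 + d(b/2)²] = 2[175³/12 + 175×92.5²] = 3888000 mm³.
Direct shear f_v = P/L_w = 72.6×10³ / 350 = 207.4 N/mm (vertical).
Torsion M = P·e = 72.6×10³ × 325 = 23595000 N·mm.
Critical point at (x, y) = (92.5, 87.5) from centroid. f_tx = M·y/J = 531 N/mm; f_ty = M·x/J = 561.4 N/mm.
Resultant f_max = √[f_tx² + (f_v + f_ty)²] = √[531² + (207.4 + 561.4)²] = 934.4 N/mm.
Capacity per unit length: φr_n = 0.75 × 0.6 × 490 × (0.707 × 8) = 1247 N/mm.
934.4 ≤ 1247 → adequate.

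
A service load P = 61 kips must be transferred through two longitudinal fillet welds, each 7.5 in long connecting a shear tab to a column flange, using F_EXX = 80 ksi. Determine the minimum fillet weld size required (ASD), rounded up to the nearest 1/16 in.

w = 1/4 in

Total weld length L = 15 in.
Required throat t_e = P × Ω / (0.6 F_EXX × L) = 61 × 2.0 / (0.6 × 80 × 15) = 0.1694 in.
Required leg w = t_e / 0.707 = 0.2397 in → use 1/4 in.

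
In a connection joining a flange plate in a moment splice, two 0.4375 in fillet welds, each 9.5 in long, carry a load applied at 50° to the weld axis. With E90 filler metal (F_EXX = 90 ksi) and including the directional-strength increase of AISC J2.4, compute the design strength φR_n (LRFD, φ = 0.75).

t_e = 0.707 × 0.4375 = 0.3093 in; A_we = 0.3093 × 19 = 5.877 in².
Directional factor: 1.0 + 0.5 sin^1.5(50°) = 1.335.
F_nw = 0.6 × 90 × 1.335 = 72.1 ksi.
φR_n = 0.75 × 72.1 × 5.877 = 317.8 kip.

φR_n ≈ 318 kip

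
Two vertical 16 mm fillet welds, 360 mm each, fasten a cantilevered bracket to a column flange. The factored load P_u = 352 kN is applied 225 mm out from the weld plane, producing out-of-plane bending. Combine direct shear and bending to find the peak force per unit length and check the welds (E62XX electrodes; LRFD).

f_max ≈ 1900 N/mm; adequate

E62XX → F_EXX = 620 MPa.
L_w = 2 × 360 = 720 mm; section modulus (unit throat) S = 2 × L²/6 = 43200 mm².
Direct shear f_v = P/L_w = 352×10³/720 = 488.9 N/mm.
Moment M = P × e = 352×10³ × 225 = 79200000 N·mm; bending f_b = M/S = 1833 N/mm.
f_max = √(f_v² + f_b²) = √(488.9² + 1833²) = 1897 N/mm.
φr_n = 0.75 × 0.6 × 620 × (0.707 × 16) = 3156 N/mm → adequate.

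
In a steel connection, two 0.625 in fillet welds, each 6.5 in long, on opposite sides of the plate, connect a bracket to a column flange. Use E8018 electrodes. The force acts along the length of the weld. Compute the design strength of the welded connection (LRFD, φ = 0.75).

E80XX → F_EXX = 80 ksi.
Effective throat t_e = 0.707 × 0.625 = 0.4419 in.
Total length L = 13 in; A_we = 0.4419 × 13 = 5.744 in².
F_nw = 0.6 F_EXX = 0.6 × 80 = 48 ksi.
φR_n = 0.75 × 48 × 5.744 = 206.8 kips.

φR_n ≈ 207 kips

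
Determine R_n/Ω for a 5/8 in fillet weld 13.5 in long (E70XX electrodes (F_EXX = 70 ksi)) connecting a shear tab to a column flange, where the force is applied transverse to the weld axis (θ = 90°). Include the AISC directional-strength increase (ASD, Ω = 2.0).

R_n/Ω ≈ 188 kip

t_e = 0.707 × 0.625 = 0.4419 in; A_we = 0.4419 × 13.5 = 5.965 in².
Directional factor: 1.0 + 0.5 sin^1.5(90°) = 1.5.
F_nw = 0.6 × 70 × 1.5 = 63 ksi.
R_n/Ω = (63 × 5.965) / 2.0 = 187.9 kip.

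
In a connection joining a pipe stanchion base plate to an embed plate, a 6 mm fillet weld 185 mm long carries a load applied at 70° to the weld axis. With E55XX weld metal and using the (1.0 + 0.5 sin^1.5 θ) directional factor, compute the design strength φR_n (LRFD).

φR_n ≈ 283 kN

E55XX → F_EXX = 550 MPa.
t_e = 0.707 × 6 = 4.242 mm; A_we = 4.242 × 185 = 784.8 mm².
Directional factor: 1.0 + 0.5 sin^1.5(70°) = 1.455.
F_nw = 0.6 × 550 × 1.455 = 480.3 MPa.
φR_n = 0.75 × 480.3 × 784.8 × 10⁻³ = 282.7 kN.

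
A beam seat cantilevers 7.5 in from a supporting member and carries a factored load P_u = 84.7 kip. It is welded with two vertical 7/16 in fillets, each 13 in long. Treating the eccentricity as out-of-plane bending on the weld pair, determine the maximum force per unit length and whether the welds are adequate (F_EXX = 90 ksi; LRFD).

f_max ≈ 11.7 kip/in; adequate

L_w = 2 × 13 = 26 in; section modulus (unit throat) S = 2 × L²/6 = 56.33 in².
Direct shear f_v = P/L_w = 84.7/26 = 3.258 kip/in.
Moment M = P × e = 84.7 × 7.5 = 635.25 kip·in; bending f_b = M/S = 11.28 kip/in.
f_max = √(f_v² + f_b²) = √(3.258² + 11.28²) = 11.74 kip/in.
φr_n = 0.75 × 0.6 × 90 × (0.707 × 0.4375) = 12.53 kip/in → adequate.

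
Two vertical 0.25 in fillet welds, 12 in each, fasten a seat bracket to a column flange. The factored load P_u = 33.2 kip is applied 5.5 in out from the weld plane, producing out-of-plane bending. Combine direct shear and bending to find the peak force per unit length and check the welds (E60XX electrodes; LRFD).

f_max ≈ 4.05 kip/in; adequate

E60XX → F_EXX = 60 ksi.
L_w = 2 × 12 = 24 in; section modulus (unit throat) S = 2 × L²/6 = 48 in².
Direct shear f_v = P/L_w = 33.2/24 = 1.383 kip/in.
Moment M = P × e = 33.2 × 5.5 = 182.6 kip·in; bending f_b = M/S = 3.804 kip/in.
f_max = √(f_v² + f_b²) = √(1.383² + 3.804²) = 4.048 kip/in.
φr_n = 0.75 × 0.6 × 60 × (0.707 × 0.25) = 4.772 kip/in → adequate.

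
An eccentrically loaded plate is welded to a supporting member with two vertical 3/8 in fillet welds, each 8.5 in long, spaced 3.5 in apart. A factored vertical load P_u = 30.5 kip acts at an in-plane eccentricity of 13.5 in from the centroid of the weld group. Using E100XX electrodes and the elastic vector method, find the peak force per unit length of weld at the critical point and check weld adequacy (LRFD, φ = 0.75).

f_max ≈ 13 kip/in; NOT adequate

E100XX → F_EXX = 100 ksi.
Total weld length L_w = 17 in. Treat welds as unit-width lines.
Polar moment about centroid: J = 2[d³/12 + d(b/2)²] = 2[8.5³/12 + 8.5×1.75²] = 154.4 in³.
Direct shear f_v = P/L_w = 30.5 / 17 = 1.794 kip/in (vertical).
Torsion M = P·e = 30.5 × 13.5 = 411.75 kip·in.
Critical point at (x, y) = (1.75, 4.25) from centroid. f_tx = M·y/J = 11.33 kip/in; f_ty = M·x/J = 4.666 kip/in.
Resultant f_max = √[f_tx² + (f_v + f_ty)²] = √[11.33² + (1.794 + 4.666)²] = 13.04 kip/in.
Capacity per unit length: φr_n = 0.75 × 0.6 × 100 × (0.707 × 0.375) = 11.93 kip/in.
13.04 > 11.93 → NOT adequate.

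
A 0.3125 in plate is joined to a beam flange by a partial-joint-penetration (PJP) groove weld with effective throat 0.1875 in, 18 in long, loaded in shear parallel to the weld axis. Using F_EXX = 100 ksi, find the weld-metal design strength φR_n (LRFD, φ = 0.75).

Effective throat (given) t_e = 0.1875 in.
A_we = 0.1875 × 18 = 3.375 in².
F_nw = 0.6 F_EXX = 60 ksi.
φR_n = 0.75 × 60 × 3.375 = 151.9 kips.

φR_n ≈ 152 kips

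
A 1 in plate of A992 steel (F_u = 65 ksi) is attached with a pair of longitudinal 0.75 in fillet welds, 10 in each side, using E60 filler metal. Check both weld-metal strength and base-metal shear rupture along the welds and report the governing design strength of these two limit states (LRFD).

E60XX → F_EXX = 60 ksi.
t_e = 0.707 × 0.75 = 0.5302 in; L = 20 in.
Weld metal: φR_n = 0.75 × 0.6 × 60 × 0.5302 × 20 = 286.3 kip.
Base metal (shear rupture): φR_n = 0.75 × 0.6 × 65 × 1 × 20 = 585 kip.
Governing: weld metal.

φR_n ≈ 286 kip (weld metal governs)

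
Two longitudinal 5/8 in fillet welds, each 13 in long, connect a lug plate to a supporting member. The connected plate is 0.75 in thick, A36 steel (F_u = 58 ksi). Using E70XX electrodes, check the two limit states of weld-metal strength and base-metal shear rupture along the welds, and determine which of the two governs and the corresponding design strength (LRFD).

E70XX → F_EXX = 70 ksi.
t_e = 0.707 × 0.625 = 0.4419 in; L = 26 in.
Weld metal: φR_n = 0.75 × 0.6 × 70 × 0.4419 × 26 = 361.9 kips.
Base metal (shear rupture): φR_n = 0.75 × 0.6 × 58 × 0.75 × 26 = 508.9 kips.
Governing: weld metal.

φR_n ≈ 362 kips (weld metal governs)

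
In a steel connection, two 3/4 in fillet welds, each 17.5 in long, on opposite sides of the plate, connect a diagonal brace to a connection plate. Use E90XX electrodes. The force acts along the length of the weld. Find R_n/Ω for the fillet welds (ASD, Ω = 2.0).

R_n/Ω ≈ 501 kip

E90XX → F_EXX = 90 ksi.
Effective throat t_e = 0.707 × 0.75 = 0.5302 in.
Total length L = 35 in; A_we = 0.5302 × 35 = 18.56 in².
F_nw = 0.6 F_EXX = 0.6 × 90 = 54 ksi.
R_n = 54 × 18.56 = 1002 kip; R_n/Ω = 1002/2.0 = 501.1 kip.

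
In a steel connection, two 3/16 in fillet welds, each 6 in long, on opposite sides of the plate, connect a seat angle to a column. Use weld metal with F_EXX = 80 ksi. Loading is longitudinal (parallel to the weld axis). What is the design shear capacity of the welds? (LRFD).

φR_n ≈ 57.3 kips

Effective throat t_e = 0.707 × 0.1875 = 0.1326 in.
Total length L = 12 in; A_we = 0.1326 × 12 = 1.591 in².
F_nw = 0.6 F_EXX = 0.6 × 80 = 48 ksi.
φR_n = 0.75 × 48 × 1.591 = 57.27 kips.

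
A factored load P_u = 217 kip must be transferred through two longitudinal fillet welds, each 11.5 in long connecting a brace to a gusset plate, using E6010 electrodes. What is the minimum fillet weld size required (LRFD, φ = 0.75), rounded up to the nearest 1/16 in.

E60XX → F_EXX = 60 ksi.
Total weld length L = 23 in.
Required throat t_e = P_u / (φ × 0.6 F_EXX × L) = 217 / (0.75 × 0.6 × 60 × 23) = 0.3494 in.
Required leg w = t_e / 0.707 = 0.4943 in → use 1/2 in.

w = 1/2 in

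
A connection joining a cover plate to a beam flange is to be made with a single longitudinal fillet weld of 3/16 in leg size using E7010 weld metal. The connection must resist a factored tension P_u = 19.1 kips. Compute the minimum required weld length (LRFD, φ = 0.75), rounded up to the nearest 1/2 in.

L = 5 in

E70XX → F_EXX = 70 ksi.
Throat t_e = 0.707 × 0.1875 = 0.1326 in.
φr_n = 0.75 × 0.6 × 70 × 0.1326 = 4.176 kips/in.
L_req = P_u / φr_n = 19.1 / 4.176 = 4.574 in total.
Round up → use L = 5 in.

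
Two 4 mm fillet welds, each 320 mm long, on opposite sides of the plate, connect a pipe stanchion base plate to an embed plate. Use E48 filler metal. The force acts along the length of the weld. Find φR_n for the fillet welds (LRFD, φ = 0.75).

E48XX → F_EXX = 480 MPa.
Effective throat t_e = 0.707 × 4 = 2.828 mm.
Total length L = 640 mm; A_we = 2.828 × 640 = 1810 mm².
F_nw = 0.6 F_EXX = 0.6 × 480 = 288 MPa.
φR_n = 0.75 × 288 × 1810 × 10⁻³ = 390.9 kN.

φR_n ≈ 391 kN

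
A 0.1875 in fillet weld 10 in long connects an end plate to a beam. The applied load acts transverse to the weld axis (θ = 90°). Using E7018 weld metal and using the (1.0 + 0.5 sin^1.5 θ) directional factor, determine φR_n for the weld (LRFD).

φR_n ≈ 62.6 kip

E70XX → F_EXX = 70 ksi.
t_e = 0.707 × 0.1875 = 0.1326 in; A_we = 0.1326 × 10 = 1.326 in².
Directional factor: 1.0 + 0.5 sin^1.5(90°) = 1.5.
F_nw = 0.6 × 70 × 1.5 = 63 ksi.
φR_n = 0.75 × 63 × 1.326 = 62.64 kip.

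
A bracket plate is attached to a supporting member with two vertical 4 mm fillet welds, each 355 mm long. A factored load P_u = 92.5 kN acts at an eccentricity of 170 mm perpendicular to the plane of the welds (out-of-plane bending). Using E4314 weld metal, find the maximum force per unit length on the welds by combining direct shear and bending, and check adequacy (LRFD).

f_max ≈ 396 N/mm; adequate

E43XX → F_EXX = 430 MPa.
L_w = 2 × 355 = 710 mm; section modulus (unit throat) S = 2 × L²/6 = 42010 mm².
Direct shear f_v = P/L_w = 92.5×10³/710 = 130.3 N/mm.
Moment M = P × e = 92.5×10³ × 170 = 15725000 N·mm; bending f_b = M/S = 374.3 N/mm.
f_max = √(f_v² + f_b²) = √(130.3² + 374.3²) = 396.4 N/mm.
φr_n = 0.75 × 0.6 × 430 × (0.707 × 4) = 547.2 N/mm → adequate.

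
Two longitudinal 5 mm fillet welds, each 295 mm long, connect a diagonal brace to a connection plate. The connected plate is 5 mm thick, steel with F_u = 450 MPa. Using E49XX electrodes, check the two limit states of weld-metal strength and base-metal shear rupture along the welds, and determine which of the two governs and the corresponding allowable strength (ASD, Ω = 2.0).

R_n/Ω ≈ 307 kN (weld metal governs)

E49XX → F_EXX = 490 MPa.
t_e = 0.707 × 5 = 3.535 mm; L = 590 mm.
Weld metal: R_n/Ω = (1/2.0) × 0.6 × 490 × 3.535 × 590 × 10⁻³ = 306.6 kN.
Base metal (shear rupture): R_n/Ω = (1/2.0) × 0.6 × 450 × 5 × 590 × 10⁻³ = 398.2 kN.
Governing: weld metal.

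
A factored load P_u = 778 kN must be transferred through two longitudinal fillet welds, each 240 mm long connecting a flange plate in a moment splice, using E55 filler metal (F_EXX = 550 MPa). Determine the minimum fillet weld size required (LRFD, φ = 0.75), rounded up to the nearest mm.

w = 10 mm

Total weld length L = 480 mm.
Required throat t_e = P_u / (φ × 0.6 F_EXX × L) = 778 / (0.75 × 0.6 × 550 × 480 × 10⁻³) = 6.549 mm.
Required leg w = t_e / 0.707 = 9.263 mm → use 10 mm.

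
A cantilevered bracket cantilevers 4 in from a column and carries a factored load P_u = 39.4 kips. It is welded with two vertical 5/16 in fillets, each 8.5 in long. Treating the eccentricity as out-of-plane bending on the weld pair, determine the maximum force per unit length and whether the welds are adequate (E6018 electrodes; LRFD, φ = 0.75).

f_max ≈ 6.94 kip/in; NOT adequate

E60XX → F_EXX = 60 ksi.
L_w = 2 × 8.5 = 17 in; section modulus (unit throat) S = 2 × L²/6 = 24.08 in².
Direct shear f_v = P/L_w = 39.4/17 = 2.318 kip/in.
Moment M = P × e = 39.4 × 4 = 157.6 kip·in; bending f_b = M/S = 6.544 kip/in.
f_max = √(f_v² + f_b²) = √(2.318² + 6.544²) = 6.942 kip/in.
φr_n = 0.75 × 0.6 × 60 × (0.707 × 0.3125) = 5.965 kip/in → NOT adequate.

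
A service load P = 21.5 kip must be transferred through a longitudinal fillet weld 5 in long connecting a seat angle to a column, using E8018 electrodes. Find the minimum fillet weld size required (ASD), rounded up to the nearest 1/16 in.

E80XX → F_EXX = 80 ksi.
Total weld length L = 5 in.
Required throat t_e = P × Ω / (0.6 F_EXX × L) = 21.5 × 2.0 / (0.6 × 80 × 5) = 0.1792 in.
Required leg w = t_e / 0.707 = 0.2534 in → use 5/16 in.

w = 5/16 in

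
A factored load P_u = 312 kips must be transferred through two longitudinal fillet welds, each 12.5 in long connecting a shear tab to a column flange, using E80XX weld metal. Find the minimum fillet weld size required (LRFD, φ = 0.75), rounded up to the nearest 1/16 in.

w = 1/2 in

E80XX → F_EXX = 80 ksi.
Total weld length L = 25 in.
Required throat t_e = P_u / (φ × 0.6 F_EXX × L) = 312 / (0.75 × 0.6 × 80 × 25) = 0.3467 in.
Required leg w = t_e / 0.707 = 0.4903 in → use 1/2 in.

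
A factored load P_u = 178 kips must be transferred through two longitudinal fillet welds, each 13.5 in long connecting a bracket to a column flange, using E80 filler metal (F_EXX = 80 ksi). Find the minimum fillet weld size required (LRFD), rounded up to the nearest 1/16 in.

w = 5/16 in

Total weld length L = 27 in.
Required throat t_e = P_u / (φ × 0.6 F_EXX × L) = 178 / (0.75 × 0.6 × 80 × 27) = 0.1831 in.
Required leg w = t_e / 0.707 = 0.259 in → use 5/16 in.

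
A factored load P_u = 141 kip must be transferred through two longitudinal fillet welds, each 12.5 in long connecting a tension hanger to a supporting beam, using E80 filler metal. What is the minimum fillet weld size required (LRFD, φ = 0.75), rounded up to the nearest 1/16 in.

w = 1/4 in

E80XX → F_EXX = 80 ksi.
Total weld length L = 25 in.
Required throat t_e = P_u / (φ × 0.6 F_EXX × L) = 141 / (0.75 × 0.6 × 80 × 25) = 0.1567 in.
Required leg w = t_e / 0.707 = 0.2216 in → use 1/4 in.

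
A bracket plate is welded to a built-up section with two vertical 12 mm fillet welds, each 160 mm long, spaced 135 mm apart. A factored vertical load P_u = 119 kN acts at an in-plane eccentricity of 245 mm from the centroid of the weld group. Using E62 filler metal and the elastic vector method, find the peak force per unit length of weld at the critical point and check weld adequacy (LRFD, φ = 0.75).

E62XX → F_EXX = 620 MPa.
Total weld length L_w = 320 mm. Treat welds as unit-width lines.
Polar moment about centroid: J = 2[d³/12 + d(b/2)²] = 2[160³/12 + 160×67.5²] = 2141000 mm³.
Direct shear f_v = P/L_w = 119×10³ / 320 = 371.9 N/mm (vertical).
Torsion M = P·e = 119×10³ × 245 = 29155000 N·mm.
Critical point at (x, y) = (67.5, 80) from centroid. f_tx = M·y/J = 1090 N/mm; f_ty = M·x/J = 919.3 N/mm.
Resultant f_max = √[f_tx² + (f_v + f_ty)²] = √[1090² + (371.9 + 919.3)²] = 1689 N/mm.
Capacity per unit length: φr_n = 0.75 × 0.6 × 620 × (0.707 × 12) = 2367 N/mm.
1689 ≤ 2367 → adequate.

f_max ≈ 1690 N/mm; adequate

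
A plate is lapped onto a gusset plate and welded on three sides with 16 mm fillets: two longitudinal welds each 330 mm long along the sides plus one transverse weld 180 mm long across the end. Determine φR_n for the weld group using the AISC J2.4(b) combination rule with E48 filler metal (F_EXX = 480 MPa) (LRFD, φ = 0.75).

φR_n ≈ 2050 kN

t_e = 0.707 × 16 = 11.31 mm.
R_nwl = 0.6 × 480 × 11.31 × 660 × 10⁻³ = 2150 kN (longitudinal, 2 welds).
R_nwt = 0.6 × 480 × 11.31 × 180 × 10⁻³ = 586.4 kN (transverse, base value).
(i) R_nwl + R_nwt = 2737 kN; (ii) 0.85 R_nwl + 1.5 R_nwt = 2707 kN.
R_n = max = 2737 kN [governs: (i)]; φR_n = 2052 kN.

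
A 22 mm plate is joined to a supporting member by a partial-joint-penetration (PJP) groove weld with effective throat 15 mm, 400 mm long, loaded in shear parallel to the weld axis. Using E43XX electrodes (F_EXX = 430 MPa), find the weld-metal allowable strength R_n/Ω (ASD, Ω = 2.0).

R_n/Ω ≈ 774 kN

Effective throat (given) t_e = 15 mm.
A_we = 15 × 400 = 6000 mm².
F_nw = 0.6 F_EXX = 258 MPa.
R_n/Ω = (258 × 6000) / 2.0 × 10⁻³ = 774 kN.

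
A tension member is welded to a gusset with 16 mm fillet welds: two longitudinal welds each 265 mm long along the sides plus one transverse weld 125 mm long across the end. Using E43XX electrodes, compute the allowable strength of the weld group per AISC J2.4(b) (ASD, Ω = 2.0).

R_n/Ω ≈ 956 kN

E43XX → F_EXX = 430 MPa.
t_e = 0.707 × 16 = 11.31 mm.
R_nwl = 0.6 × 430 × 11.31 × 530 × 10⁻³ = 1547 kN (longitudinal, 2 welds).
R_nwt = 0.6 × 430 × 11.31 × 125 × 10⁻³ = 364.8 kN (transverse, base value).
(i) R_nwl + R_nwt = 1912 kN; (ii) 0.85 R_nwl + 1.5 R_nwt = 1862 kN.
R_n = max = 1912 kN [governs: (i)]; R_n/Ω = 955.8 kN.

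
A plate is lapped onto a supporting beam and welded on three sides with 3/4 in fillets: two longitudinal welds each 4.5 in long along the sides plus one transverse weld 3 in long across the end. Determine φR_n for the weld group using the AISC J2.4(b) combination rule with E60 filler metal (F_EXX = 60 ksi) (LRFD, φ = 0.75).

φR_n ≈ 174 kips

t_e = 0.707 × 0.75 = 0.5302 in.
R_nwl = 0.6 × 60 × 0.5302 × 9 = 171.8 kips (longitudinal, 2 welds).
R_nwt = 0.6 × 60 × 0.5302 × 3 = 57.27 kips (transverse, base value).
(i) R_nwl + R_nwt = 229.1 kips; (ii) 0.85 R_nwl + 1.5 R_nwt = 231.9 kips.
R_n = max = 231.9 kips [governs: (ii)]; φR_n = 173.9 kips.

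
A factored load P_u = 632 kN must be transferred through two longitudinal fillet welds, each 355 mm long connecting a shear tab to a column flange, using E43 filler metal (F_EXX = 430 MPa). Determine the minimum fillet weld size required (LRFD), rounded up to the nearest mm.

Total weld length L = 710 mm.
Required throat t_e = P_u / (φ × 0.6 F_EXX × L) = 632 / (0.75 × 0.6 × 430 × 710 × 10⁻³) = 4.6 mm.
Required leg w = t_e / 0.707 = 6.507 mm → use 7 mm.

w = 7 mm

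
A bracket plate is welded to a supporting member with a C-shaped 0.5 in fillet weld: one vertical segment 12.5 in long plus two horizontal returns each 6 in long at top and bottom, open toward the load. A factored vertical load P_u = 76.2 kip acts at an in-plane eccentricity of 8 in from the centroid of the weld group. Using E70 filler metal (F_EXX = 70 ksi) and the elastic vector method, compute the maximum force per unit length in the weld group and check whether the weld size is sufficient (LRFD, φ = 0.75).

Total weld length L_w = 24.5 in. Treat welds as unit-width lines.
Centroid: x̄ = 2×6×3 / 24.5 = 1.469 in from the vertical weld.
Polar moment about centroid: J = I_x + I_y = [12.5³/12 + 2×6×6.25²] + [12.5×1.469² + 2(6³/12 + 6×1.531²)] = 722.6 in³.
Direct shear f_v = P/L_w = 76.2 / 24.5 = 3.11 kip/in (vertical).
Torsion M = P·e = 76.2 × 8 = 609.6 kip·in.
Critical point at (x, y) = (4.531, 6.25) from centroid. f_tx = M·y/J = 5.273 kip/in; f_ty = M·x/J = 3.822 kip/in.
Resultant f_max = √[f_tx² + (f_v + f_ty)²] = √[5.273² + (3.11 + 3.822)²] = 8.71 kip/in.
Capacity per unit length: φr_n = 0.75 × 0.6 × 70 × (0.707 × 0.5) = 11.14 kip/in.
8.71 ≤ 11.14 → adequate.

f_max ≈ 8.71 kip/in; adequate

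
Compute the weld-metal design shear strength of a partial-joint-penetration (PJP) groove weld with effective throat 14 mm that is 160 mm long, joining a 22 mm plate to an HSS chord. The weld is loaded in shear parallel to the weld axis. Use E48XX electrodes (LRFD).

φR_n ≈ 484 kN

E48XX → F_EXX = 480 MPa.
Effective throat (given) t_e = 14 mm.
A_we = 14 × 160 = 2240 mm².
F_nw = 0.6 F_EXX = 288 MPa.
φR_n = 0.75 × 288 × 2240 × 10⁻³ = 483.8 kN.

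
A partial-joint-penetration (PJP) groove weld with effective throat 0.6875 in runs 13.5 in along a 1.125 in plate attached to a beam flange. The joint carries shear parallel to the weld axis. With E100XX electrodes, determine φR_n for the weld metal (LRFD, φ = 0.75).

E100XX → F_EXX = 100 ksi.
Effective throat (given) t_e = 0.6875 in.
A_we = 0.6875 × 13.5 = 9.281 in².
F_nw = 0.6 F_EXX = 60 ksi.
φR_n = 0.75 × 60 × 9.281 = 417.7 kips.

φR_n ≈ 418 kips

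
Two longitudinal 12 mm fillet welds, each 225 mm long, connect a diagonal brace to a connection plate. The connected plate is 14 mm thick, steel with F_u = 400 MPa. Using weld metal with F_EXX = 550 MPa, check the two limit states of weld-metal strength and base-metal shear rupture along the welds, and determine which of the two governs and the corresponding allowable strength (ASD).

R_n/Ω ≈ 630 kN (weld metal governs)

t_e = 0.707 × 12 = 8.484 mm; L = 450 mm.
Weld metal: R_n/Ω = (1/2.0) × 0.6 × 550 × 8.484 × 450 × 10⁻³ = 629.9 kN.
Base metal (shear rupture): R_n/Ω = (1/2.0) × 0.6 × 400 × 14 × 450 × 10⁻³ = 756 kN.
Governing: weld metal.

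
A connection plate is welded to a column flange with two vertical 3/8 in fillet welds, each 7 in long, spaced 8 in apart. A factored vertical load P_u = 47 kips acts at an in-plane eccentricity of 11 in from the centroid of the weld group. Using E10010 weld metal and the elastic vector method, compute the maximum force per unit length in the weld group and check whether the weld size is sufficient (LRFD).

f_max ≈ 12.5 kip/in; NOT adequate

E100XX → F_EXX = 100 ksi.
Total weld length L_w = 14 in. Treat welds as unit-width lines.
Polar moment about centroid: J = 2[d³/12 + d(b/2)²] = 2[7³/12 + 7×4²] = 281.2 in³.
Direct shear f_v = P/L_w = 47 / 14 = 3.357 kip/in (vertical).
Torsion M = P·e = 47 × 11 = 517 kip·in.
Critical point at (x, y) = (4, 3.5) from centroid. f_tx = M·y/J = 6.436 kip/in; f_ty = M·x/J = 7.355 kip/in.
Resultant f_max = √[f_tx² + (f_v + f_ty)²] = √[6.436² + (3.357 + 7.355)²] = 12.5 kip/in.
Capacity per unit length: φr_n = 0.75 × 0.6 × 100 × (0.707 × 0.375) = 11.93 kip/in.
12.5 > 11.93 → NOT adequate.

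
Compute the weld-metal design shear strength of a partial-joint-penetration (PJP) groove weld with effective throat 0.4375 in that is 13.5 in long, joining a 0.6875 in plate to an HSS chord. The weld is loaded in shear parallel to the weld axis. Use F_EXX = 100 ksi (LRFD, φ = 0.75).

Effective throat (given) t_e = 0.4375 in.
A_we = 0.4375 × 13.5 = 5.906 in².
F_nw = 0.6 F_EXX = 60 ksi.
φR_n = 0.75 × 60 × 5.906 = 265.8 kip.

φR_n ≈ 266 kip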